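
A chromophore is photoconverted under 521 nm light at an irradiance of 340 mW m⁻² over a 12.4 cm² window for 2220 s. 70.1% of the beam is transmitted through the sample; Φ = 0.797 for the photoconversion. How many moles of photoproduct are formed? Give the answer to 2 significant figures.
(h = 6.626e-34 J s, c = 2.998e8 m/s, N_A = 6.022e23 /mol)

9.7e-7 mol

Photon energy at 521 nm: hc/λ = (6.626e-34)(2.998e8)/(521e-9) = 3.813e-19 J.
Energy delivered: (340 mW m⁻²)(12.4e-4 m²)(2220 s) = 0.9360 J.
Photons incident: 0.9360 / 3.813e-19 = 2.455e18, i.e. 2.455e18/6.022e23 = 4.077e-6 mol.
Fraction absorbed: 1 − 70.1/100 = 0.2990.
Photons absorbed: 0.2990 × 4.077e-6 = 1.219e-6 mol.
Product: Φ × n_abs = 0.797 × 1.219e-6 = 9.715e-7 mol.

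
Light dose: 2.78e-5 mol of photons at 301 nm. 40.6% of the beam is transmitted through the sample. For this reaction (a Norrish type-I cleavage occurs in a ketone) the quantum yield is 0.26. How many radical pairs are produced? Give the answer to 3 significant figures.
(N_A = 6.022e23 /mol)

2.59e18 radical pairs

Fraction absorbed: 1 − 40.6/100 = 0.5940.
Photons absorbed: 0.5940 × 2.78e-5 = 1.651e-5 mol.
Product: Φ × n_abs = 0.26 × 1.651e-5 = 4.293e-6 mol.
As a count: 4.293e-6 × 6.022e23 = 2.59e18.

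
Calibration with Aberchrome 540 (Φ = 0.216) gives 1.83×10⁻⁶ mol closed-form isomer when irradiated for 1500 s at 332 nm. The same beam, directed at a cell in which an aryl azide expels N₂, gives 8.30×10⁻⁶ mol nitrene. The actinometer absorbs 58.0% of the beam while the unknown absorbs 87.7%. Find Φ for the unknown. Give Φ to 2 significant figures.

Φ = 0.65

Photons absorbed by the actinometer: 1.83×10⁻⁶ / 0.216 = 8.472×10⁻⁶ mol.
Incident flux: 8.472×10⁻⁶ / 0.580 = 1.461×10⁻⁵ einstein.
Absorbed by unknown: 0.877 × 1.461×10⁻⁵ = 1.281×10⁻⁵ mol.
Φ(unknown) = 8.30×10⁻⁶ / 1.281×10⁻⁵ = 0.65.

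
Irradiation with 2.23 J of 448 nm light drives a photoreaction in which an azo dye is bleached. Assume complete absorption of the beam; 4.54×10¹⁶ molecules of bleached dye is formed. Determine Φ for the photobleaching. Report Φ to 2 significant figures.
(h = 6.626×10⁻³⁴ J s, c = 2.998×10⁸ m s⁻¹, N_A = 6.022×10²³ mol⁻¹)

Product: 4.54×10¹⁶ / 6.022×10²³ = 7.539×10⁻⁸ mol.
Photon energy at 448 nm: hc/λ = (6.626×10⁻³⁴)(2.998×10⁸)/(448×10⁻⁹) = 4.434×10⁻¹⁹ J.
Photons incident: 2.23 / 4.434×10⁻¹⁹ = 5.029×10¹⁸, i.e. 5.029×10¹⁸/6.022×10²³ = 8.351×10⁻⁶ mol.
Φ = 7.539×10⁻⁸ mol / 8.351×10⁻⁶ mol photons = 0.0090.

Φ = 0.0090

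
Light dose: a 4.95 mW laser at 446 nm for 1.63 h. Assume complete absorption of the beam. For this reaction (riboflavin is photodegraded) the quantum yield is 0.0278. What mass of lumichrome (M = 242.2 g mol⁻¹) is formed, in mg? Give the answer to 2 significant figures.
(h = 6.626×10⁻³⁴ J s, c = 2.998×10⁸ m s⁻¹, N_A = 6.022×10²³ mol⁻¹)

0.73 mg

Photon energy at 446 nm: hc/λ = (6.626×10⁻³⁴)(2.998×10⁸)/(446×10⁻⁹) = 4.454×10⁻¹⁹ J.
Energy delivered: (4.95 mW)(5868 s) = 29.05 J.
Photons incident: 29.05 / 4.454×10⁻¹⁹ = 6.522×10¹⁹, i.e. 6.522×10¹⁹/6.022×10²³ = 1.083×10⁻⁴ mol.
Product: Φ × n_abs = 0.0278 × 1.083×10⁻⁴ = 3.011×10⁻⁶ mol.
Mass: 3.011×10⁻⁶ × 242.2 = 7.293×10⁻⁴ g = 0.73 mg.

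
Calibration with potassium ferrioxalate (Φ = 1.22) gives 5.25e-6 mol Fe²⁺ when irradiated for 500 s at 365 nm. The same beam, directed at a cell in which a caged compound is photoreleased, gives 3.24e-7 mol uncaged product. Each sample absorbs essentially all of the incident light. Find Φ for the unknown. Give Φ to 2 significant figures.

Photons absorbed by the actinometer: 5.25e-6 / 1.22 = 4.303e-6 mol.
Φ(unknown) = 3.24e-7 / 4.303e-6 = 0.075.

Φ = 0.075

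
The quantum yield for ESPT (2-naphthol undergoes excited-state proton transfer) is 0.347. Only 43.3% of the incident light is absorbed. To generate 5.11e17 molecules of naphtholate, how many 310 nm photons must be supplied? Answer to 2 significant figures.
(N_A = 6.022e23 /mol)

3.4e18 photons

Product: 5.11e17 / 6.022e23 = 8.486e-7 mol.
Photons that must be absorbed: 8.486e-7 / 0.347 = 2.446e-6 mol.
Incident photons needed: 2.446e-6 / 0.433 = 5.649e-6 mol.
Photon count: 5.649e-6 × 6.022e23 = 3.4e18.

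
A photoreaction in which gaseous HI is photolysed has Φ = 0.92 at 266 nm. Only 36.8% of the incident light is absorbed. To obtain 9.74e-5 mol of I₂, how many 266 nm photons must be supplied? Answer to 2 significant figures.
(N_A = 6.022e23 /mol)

Photons that must be absorbed: 9.74e-5 / 0.92 = 1.059e-4 mol.
Incident photons needed: 1.059e-4 / 0.368 = 2.878e-4 mol.
Photon count: 2.878e-4 × 6.022e23 = 1.7e20.

1.7e20 photons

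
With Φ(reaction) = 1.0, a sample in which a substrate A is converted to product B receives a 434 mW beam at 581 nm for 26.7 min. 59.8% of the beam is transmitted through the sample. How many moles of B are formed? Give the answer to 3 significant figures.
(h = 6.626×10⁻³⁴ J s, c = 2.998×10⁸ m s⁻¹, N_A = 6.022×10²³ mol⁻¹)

Photon energy at 581 nm: hc/λ = (6.626×10⁻³⁴)(2.998×10⁸)/(581×10⁻⁹) = 3.419×10⁻¹⁹ J.
Energy delivered: (434 mW)(1602 s) = 695.3 J.
Photons incident: 695.3 / 3.419×10⁻¹⁹ = 2.034×10²¹, i.e. 2.034×10²¹/6.022×10²³ = 0.003378 mol.
Fraction absorbed: 1 − 59.8/100 = 0.4020.
Photons absorbed: 0.4020 × 0.003378 = 0.001358 mol.
Product: Φ × n_abs = 1.0 × 0.001358 = 0.001358 mol.

0.00136 mol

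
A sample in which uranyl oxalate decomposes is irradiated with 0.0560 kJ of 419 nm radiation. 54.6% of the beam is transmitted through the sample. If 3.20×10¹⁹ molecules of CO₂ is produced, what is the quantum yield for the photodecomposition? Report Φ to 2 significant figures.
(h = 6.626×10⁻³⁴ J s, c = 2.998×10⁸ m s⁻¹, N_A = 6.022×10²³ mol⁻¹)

Product: 3.20×10¹⁹ / 6.022×10²³ = 5.314×10⁻⁵ mol.
Photon energy at 419 nm: hc/λ = (6.626×10⁻³⁴)(2.998×10⁸)/(419×10⁻⁹) = 4.741×10⁻¹⁹ J.
Incident energy: 0.0560 kJ = 56.0 J.
Photons incident: 56.0 / 4.741×10⁻¹⁹ = 1.181×10²⁰, i.e. 1.181×10²⁰/6.022×10²³ = 1.961×10⁻⁴ mol.
Fraction absorbed: 1 − 54.6/100 = 0.4540.
Photons absorbed: 0.4540 × 1.961×10⁻⁴ = 8.903×10⁻⁵ mol.
Φ = 5.314×10⁻⁵ mol / 8.903×10⁻⁵ mol photons = 0.60.

Φ = 0.60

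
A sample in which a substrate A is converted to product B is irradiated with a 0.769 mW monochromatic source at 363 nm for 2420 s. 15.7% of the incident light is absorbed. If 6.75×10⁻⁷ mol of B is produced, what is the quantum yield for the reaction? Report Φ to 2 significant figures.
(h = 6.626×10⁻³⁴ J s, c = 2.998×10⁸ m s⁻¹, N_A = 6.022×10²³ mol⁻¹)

Φ = 0.76

Photon energy at 363 nm: hc/λ = (6.626×10⁻³⁴)(2.998×10⁸)/(363×10⁻⁹) = 5.472×10⁻¹⁹ J.
Energy delivered: (0.769 mW)(2420 s) = 1.861 J.
Photons incident: 1.861 / 5.472×10⁻¹⁹ = 3.401×10¹⁸, i.e. 3.401×10¹⁸/6.022×10²³ = 5.648×10⁻⁶ mol.
Photons absorbed: 0.157 × 5.648×10⁻⁶ = 8.867×10⁻⁷ mol.
Φ = 6.75×10⁻⁷ mol / 8.867×10⁻⁷ mol photons = 0.76.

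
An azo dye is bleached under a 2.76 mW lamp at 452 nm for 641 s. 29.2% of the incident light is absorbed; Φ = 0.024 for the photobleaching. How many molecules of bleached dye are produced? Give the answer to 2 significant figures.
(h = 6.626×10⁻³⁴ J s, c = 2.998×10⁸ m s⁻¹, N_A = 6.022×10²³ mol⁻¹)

2.8×10¹⁶ molecules

Photon energy at 452 nm: hc/λ = (6.626×10⁻³⁴)(2.998×10⁸)/(452×10⁻⁹) = 4.395×10⁻¹⁹ J.
Energy delivered: (2.76 mW)(641 s) = 1.769 J.
Photons incident: 1.769 / 4.395×10⁻¹⁹ = 4.025×10¹⁸, i.e. 4.025×10¹⁸/6.022×10²³ = 6.684×10⁻⁶ mol.
Photons absorbed: 0.292 × 6.684×10⁻⁶ = 1.952×10⁻⁶ mol.
Product: Φ × n_abs = 0.024 × 1.952×10⁻⁶ = 4.685×10⁻⁸ mol.
As a count: 4.685×10⁻⁸ × 6.022×10²³ = 2.8×10¹⁶.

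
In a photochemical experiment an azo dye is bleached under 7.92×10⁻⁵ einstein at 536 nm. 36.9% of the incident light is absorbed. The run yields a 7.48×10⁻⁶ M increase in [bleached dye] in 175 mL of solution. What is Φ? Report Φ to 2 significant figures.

Product: (7.48×10⁻⁶ M)(0.175 L) = 1.309×10⁻⁶ mol.
Photons absorbed: 0.369 × 7.92×10⁻⁵ = 2.922×10⁻⁵ mol.
Φ = 1.309×10⁻⁶ mol / 2.922×10⁻⁵ mol photons = 0.045.

Φ = 0.045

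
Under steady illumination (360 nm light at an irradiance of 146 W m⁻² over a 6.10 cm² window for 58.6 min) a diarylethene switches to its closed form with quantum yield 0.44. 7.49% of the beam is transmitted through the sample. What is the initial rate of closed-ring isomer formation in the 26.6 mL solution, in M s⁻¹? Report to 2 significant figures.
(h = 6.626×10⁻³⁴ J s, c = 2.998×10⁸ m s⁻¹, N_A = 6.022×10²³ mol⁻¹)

Photon energy at 360 nm: hc/λ = (6.626×10⁻³⁴)(2.998×10⁸)/(360×10⁻⁹) = 5.518×10⁻¹⁹ J.
Energy delivered: (146 W m⁻²)(6.10×10⁻⁴ m²)(3516 s) = 313.1 J.
Photons incident: 313.1 / 5.518×10⁻¹⁹ = 5.674×10²⁰, i.e. 5.674×10²⁰/6.022×10²³ = 9.422×10⁻⁴ mol.
Fraction absorbed: 1 − 7.49/100 = 0.9251.
Photons absorbed: 0.9251 × 9.422×10⁻⁴ = 8.716×10⁻⁴ mol.
Product formed: 0.44 × 8.716×10⁻⁴ = 3.835×10⁻⁴ mol.
Rate: 3.835×10⁻⁴ mol / (3516 s × 0.0266 L) = 4.1×10⁻⁶ M s⁻¹.

4.1×10⁻⁶ M s⁻¹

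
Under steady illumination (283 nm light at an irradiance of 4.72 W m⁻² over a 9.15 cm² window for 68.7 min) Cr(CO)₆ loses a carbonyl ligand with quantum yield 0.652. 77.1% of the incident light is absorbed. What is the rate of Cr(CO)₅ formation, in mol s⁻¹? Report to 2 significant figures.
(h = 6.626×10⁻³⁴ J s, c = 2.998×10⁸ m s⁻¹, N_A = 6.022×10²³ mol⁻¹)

Photon energy at 283 nm: hc/λ = (6.626×10⁻³⁴)(2.998×10⁸)/(283×10⁻⁹) = 7.019×10⁻¹⁹ J.
Energy delivered: (4.72 W m⁻²)(9.15×10⁻⁴ m²)(4122 s) = 17.80 J.
Photons incident: 17.80 / 7.019×10⁻¹⁹ = 2.536×10¹⁹, i.e. 2.536×10¹⁹/6.022×10²³ = 4.211×10⁻⁵ mol.
Photons absorbed: 0.771 × 4.211×10⁻⁵ = 3.247×10⁻⁵ mol.
Product formed: 0.652 × 3.247×10⁻⁵ = 2.117×10⁻⁵ mol.
Rate: 2.117×10⁻⁵ / 4122 s = 5.1×10⁻⁹ mol s⁻¹.

5.1×10⁻⁹ mol s⁻¹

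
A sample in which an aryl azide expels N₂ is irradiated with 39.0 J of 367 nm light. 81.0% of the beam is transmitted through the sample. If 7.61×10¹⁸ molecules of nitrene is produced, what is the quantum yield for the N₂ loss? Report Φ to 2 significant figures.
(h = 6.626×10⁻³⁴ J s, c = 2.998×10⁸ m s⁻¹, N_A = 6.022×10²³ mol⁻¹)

Product: 7.61×10¹⁸ / 6.022×10²³ = 1.264×10⁻⁵ mol.
Photon energy at 367 nm: hc/λ = (6.626×10⁻³⁴)(2.998×10⁸)/(367×10⁻⁹) = 5.413×10⁻¹⁹ J.
Photons incident: 39.0 / 5.413×10⁻¹⁹ = 7.205×10¹⁹, i.e. 7.205×10¹⁹/6.022×10²³ = 1.196×10⁻⁴ mol.
Fraction absorbed: 1 − 81.0/100 = 0.1900.
Photons absorbed: 0.1900 × 1.196×10⁻⁴ = 2.272×10⁻⁵ mol.
Φ = 1.264×10⁻⁵ mol / 2.272×10⁻⁵ mol photons = 0.56.

Φ = 0.56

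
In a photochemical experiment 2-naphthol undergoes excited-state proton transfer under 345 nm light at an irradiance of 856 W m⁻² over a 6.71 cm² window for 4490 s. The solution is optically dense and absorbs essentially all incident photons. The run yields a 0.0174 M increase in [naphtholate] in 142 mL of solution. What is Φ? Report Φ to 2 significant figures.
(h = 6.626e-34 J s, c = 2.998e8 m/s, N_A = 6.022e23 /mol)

Product: (0.0174 M)(0.142 L) = 0.002471 mol.
Photon energy at 345 nm: hc/λ = (6.626e-34)(2.998e8)/(345e-9) = 5.758e-19 J.
Energy delivered: (856 W m⁻²)(6.71e-4 m²)(4490 s) = 2579 J.
Photons incident: 2579 / 5.758e-19 = 4.479e21, i.e. 4.479e21/6.022e23 = 0.007438 mol.
Φ = 0.002471 mol / 0.007438 mol photons = 0.33.

Φ = 0.33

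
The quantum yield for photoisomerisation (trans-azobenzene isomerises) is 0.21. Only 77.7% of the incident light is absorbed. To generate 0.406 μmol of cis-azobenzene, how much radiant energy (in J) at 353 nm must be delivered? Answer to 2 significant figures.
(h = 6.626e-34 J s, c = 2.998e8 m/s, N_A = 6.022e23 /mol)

Product: 0.406 μmol = 4.06e-7 mol.
Photons that must be absorbed: 4.06e-7 / 0.21 = 1.933e-6 mol.
Incident photons needed: 1.933e-6 / 0.777 = 2.488e-6 mol.
Photon energy: hc/λ = 5.627e-19 J; per mole, 3.389e5 J mol⁻¹.
Energy required: 2.488e-6 × 3.389e5 = 0.84 J.

0.84 J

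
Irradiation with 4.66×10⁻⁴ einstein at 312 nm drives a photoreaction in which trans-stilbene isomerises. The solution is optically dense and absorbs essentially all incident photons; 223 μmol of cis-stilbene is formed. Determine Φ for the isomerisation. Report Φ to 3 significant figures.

Φ = 0.479

Product: 223 μmol = 2.23×10⁻⁴ mol.
Φ = 2.23×10⁻⁴ mol / 4.66×10⁻⁴ mol photons = 0.479.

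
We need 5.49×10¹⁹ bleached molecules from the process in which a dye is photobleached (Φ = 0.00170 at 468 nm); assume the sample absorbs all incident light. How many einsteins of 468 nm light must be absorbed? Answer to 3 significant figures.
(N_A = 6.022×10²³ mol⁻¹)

0.0536 einstein

Product: 5.49×10¹⁹ / 6.022×10²³ = 9.117×10⁻⁵ mol.
Photons that must be absorbed: 9.117×10⁻⁵ / 0.00170 = 0.05363 mol.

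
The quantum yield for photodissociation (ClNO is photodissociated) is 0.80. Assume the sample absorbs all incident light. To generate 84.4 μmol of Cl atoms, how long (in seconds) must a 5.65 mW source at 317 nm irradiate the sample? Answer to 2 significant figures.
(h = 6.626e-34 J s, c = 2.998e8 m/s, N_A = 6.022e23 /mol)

Product: 84.4 μmol = 8.44e-5 mol.
Photons that must be absorbed: 8.44e-5 / 0.80 = 1.055e-4 mol.
Photon energy: hc/λ = 6.266e-19 J; per mole, 3.773e5 J mol⁻¹.
Energy required: 1.055e-4 × 3.773e5 = 39.81 J.
Time: 39.81 J / 0.00565 W = 7000 s.

t ≈ 7000 s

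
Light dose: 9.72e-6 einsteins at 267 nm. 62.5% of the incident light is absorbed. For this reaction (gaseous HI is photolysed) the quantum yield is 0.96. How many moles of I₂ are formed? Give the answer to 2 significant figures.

5.8e-6 mol

Photons absorbed: 0.625 × 9.72e-6 = 6.075e-6 mol.
Product: Φ × n_abs = 0.96 × 6.075e-6 = 5.832e-6 mol.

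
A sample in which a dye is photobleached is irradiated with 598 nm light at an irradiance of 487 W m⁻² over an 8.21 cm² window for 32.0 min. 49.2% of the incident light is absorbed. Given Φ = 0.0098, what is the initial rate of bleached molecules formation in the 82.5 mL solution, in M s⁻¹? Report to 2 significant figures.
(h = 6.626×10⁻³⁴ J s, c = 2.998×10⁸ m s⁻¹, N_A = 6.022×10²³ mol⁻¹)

1.2×10⁻⁷ M s⁻¹

Photon energy at 598 nm: hc/λ = (6.626×10⁻³⁴)(2.998×10⁸)/(598×10⁻⁹) = 3.322×10⁻¹⁹ J.
Energy delivered: (487 W m⁻²)(8.21×10⁻⁴ m²)(1920 s) = 767.7 J.
Photons incident: 767.7 / 3.322×10⁻¹⁹ = 2.311×10²¹, i.e. 2.311×10²¹/6.022×10²³ = 0.003838 mol.
Photons absorbed: 0.492 × 0.003838 = 0.001888 mol.
Product formed: 0.0098 × 0.001888 = 1.850×10⁻⁵ mol.
Rate: 1.850×10⁻⁵ mol / (1920 s × 0.0825 L) = 1.2×10⁻⁷ M s⁻¹.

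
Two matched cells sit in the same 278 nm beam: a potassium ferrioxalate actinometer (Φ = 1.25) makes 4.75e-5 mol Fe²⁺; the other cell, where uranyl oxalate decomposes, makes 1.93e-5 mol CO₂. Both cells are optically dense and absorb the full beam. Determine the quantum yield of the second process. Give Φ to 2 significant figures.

Φ = 0.51

Photons absorbed by the actinometer: 4.75e-5 / 1.25 = 3.800e-5 mol.
Φ(unknown) = 1.93e-5 / 3.800e-5 = 0.51.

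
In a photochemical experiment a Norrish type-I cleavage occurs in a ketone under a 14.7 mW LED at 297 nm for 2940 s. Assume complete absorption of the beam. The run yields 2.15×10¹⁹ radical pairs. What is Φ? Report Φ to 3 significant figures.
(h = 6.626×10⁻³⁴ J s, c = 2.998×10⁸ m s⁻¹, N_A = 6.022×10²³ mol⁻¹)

Product: 2.15×10¹⁹ / 6.022×10²³ = 3.570×10⁻⁵ mol.
Photon energy at 297 nm: hc/λ = (6.626×10⁻³⁴)(2.998×10⁸)/(297×10⁻⁹) = 6.688×10⁻¹⁹ J.
Energy delivered: (14.7 mW)(2940 s) = 43.22 J.
Photons incident: 43.22 / 6.688×10⁻¹⁹ = 6.462×10¹⁹, i.e. 6.462×10¹⁹/6.022×10²³ = 1.073×10⁻⁴ mol.
Φ = 3.570×10⁻⁵ mol / 1.073×10⁻⁴ mol photons = 0.333.

Φ = 0.333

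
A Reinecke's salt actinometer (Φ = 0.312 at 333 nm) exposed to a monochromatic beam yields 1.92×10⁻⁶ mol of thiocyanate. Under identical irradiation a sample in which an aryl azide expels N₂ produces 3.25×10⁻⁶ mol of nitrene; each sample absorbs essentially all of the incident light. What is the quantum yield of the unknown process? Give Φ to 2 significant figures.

Photons absorbed by the actinometer: 1.92×10⁻⁶ / 0.312 = 6.154×10⁻⁶ mol.
Φ(unknown) = 3.25×10⁻⁶ / 6.154×10⁻⁶ = 0.53.

Φ = 0.53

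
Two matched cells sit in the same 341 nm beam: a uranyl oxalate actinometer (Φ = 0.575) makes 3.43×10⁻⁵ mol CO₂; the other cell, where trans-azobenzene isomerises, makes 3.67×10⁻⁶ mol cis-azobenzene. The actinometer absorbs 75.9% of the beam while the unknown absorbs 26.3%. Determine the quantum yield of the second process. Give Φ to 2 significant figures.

Φ = 0.18

Photons absorbed by the actinometer: 3.43×10⁻⁵ / 0.575 = 5.965×10⁻⁵ mol.
Incident flux: 5.965×10⁻⁵ / 0.759 = 7.859×10⁻⁵ einstein.
Absorbed by unknown: 0.263 × 7.859×10⁻⁵ = 2.067×10⁻⁵ mol.
Φ(unknown) = 3.67×10⁻⁶ / 2.067×10⁻⁵ = 0.18.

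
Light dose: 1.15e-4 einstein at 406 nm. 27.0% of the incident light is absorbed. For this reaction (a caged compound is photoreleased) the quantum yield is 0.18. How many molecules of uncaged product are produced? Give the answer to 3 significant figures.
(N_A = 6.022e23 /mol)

3.37e18 molecules

Photons absorbed: 0.270 × 1.15e-4 = 3.105e-5 mol.
Product: Φ × n_abs = 0.18 × 3.105e-5 = 5.589e-6 mol.
As a count: 5.589e-6 × 6.022e23 = 3.37e18.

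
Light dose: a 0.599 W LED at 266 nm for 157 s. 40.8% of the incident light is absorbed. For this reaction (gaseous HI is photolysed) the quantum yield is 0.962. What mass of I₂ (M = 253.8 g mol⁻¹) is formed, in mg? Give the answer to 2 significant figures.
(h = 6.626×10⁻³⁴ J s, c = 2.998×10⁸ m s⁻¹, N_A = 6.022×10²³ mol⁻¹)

21 mg

Photon energy at 266 nm: hc/λ = (6.626×10⁻³⁴)(2.998×10⁸)/(266×10⁻⁹) = 7.468×10⁻¹⁹ J.
Energy delivered: (0.599 W)(157 s) = 94.04 J.
Photons incident: 94.04 / 7.468×10⁻¹⁹ = 1.259×10²⁰, i.e. 1.259×10²⁰/6.022×10²³ = 2.091×10⁻⁴ mol.
Photons absorbed: 0.408 × 2.091×10⁻⁴ = 8.531×10⁻⁵ mol.
Product: Φ × n_abs = 0.962 × 8.531×10⁻⁵ = 8.207×10⁻⁵ mol.
Mass: 8.207×10⁻⁵ × 253.8 = 0.02083 g = 21 mg.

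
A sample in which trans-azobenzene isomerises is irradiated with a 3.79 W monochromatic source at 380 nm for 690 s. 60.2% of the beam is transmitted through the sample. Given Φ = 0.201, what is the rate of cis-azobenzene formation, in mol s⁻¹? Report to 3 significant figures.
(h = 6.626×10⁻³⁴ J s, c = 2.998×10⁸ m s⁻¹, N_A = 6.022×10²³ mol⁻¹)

9.63×10⁻⁷ mol s⁻¹

Photon energy at 380 nm: hc/λ = (6.626×10⁻³⁴)(2.998×10⁸)/(380×10⁻⁹) = 5.228×10⁻¹⁹ J.
Energy delivered: (3.79 W)(690 s) = 2615 J.
Photons incident: 2615 / 5.228×10⁻¹⁹ = 5.002×10²¹, i.e. 5.002×10²¹/6.022×10²³ = 0.008306 mol.
Fraction absorbed: 1 − 60.2/100 = 0.3980.
Photons absorbed: 0.3980 × 0.008306 = 0.003306 mol.
Product formed: 0.201 × 0.003306 = 6.645×10⁻⁴ mol.
Rate: 6.645×10⁻⁴ / 690 s = 9.63×10⁻⁷ mol s⁻¹.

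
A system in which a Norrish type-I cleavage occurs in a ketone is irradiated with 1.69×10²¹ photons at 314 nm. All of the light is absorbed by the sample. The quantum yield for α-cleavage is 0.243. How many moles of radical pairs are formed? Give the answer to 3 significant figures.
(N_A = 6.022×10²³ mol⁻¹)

Moles of photons: 1.69×10²¹ / 6.022×10²³ = 0.002806 mol.
Product: Φ × n_abs = 0.243 × 0.002806 = 6.819×10⁻⁴ mol.

6.82×10⁻⁴ mol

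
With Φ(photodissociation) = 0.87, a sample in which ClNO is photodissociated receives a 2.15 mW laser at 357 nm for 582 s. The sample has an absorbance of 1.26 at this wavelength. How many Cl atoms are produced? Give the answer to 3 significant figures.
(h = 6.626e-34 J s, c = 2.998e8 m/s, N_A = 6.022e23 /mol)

1.85e18 atoms

Photon energy at 357 nm: hc/λ = (6.626e-34)(2.998e8)/(357e-9) = 5.564e-19 J.
Energy delivered: (2.15 mW)(582 s) = 1.251 J.
Photons incident: 1.251 / 5.564e-19 = 2.248e18, i.e. 2.248e18/6.022e23 = 3.733e-6 mol.
Fraction absorbed: 1 − 10^(−1.26) = 0.9450.
Photons absorbed: 0.9450 × 3.733e-6 = 3.528e-6 mol.
Product: Φ × n_abs = 0.87 × 3.528e-6 = 3.069e-6 mol.
As a count: 3.069e-6 × 6.022e23 = 1.85e18.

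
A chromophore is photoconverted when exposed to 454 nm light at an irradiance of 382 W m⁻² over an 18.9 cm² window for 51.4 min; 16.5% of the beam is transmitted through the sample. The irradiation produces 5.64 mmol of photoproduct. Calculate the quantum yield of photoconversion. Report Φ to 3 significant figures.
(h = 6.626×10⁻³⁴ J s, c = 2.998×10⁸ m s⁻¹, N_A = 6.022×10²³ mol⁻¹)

Φ = 0.799

Product: 5.64 mmol = 0.00564 mol.
Photon energy at 454 nm: hc/λ = (6.626×10⁻³⁴)(2.998×10⁸)/(454×10⁻⁹) = 4.375×10⁻¹⁹ J.
Energy delivered: (382 W m⁻²)(18.9×10⁻⁴ m²)(3084 s) = 2227 J.
Photons incident: 2227 / 4.375×10⁻¹⁹ = 5.090×10²¹, i.e. 5.090×10²¹/6.022×10²³ = 0.008452 mol.
Fraction absorbed: 1 − 16.5/100 = 0.8350.
Photons absorbed: 0.8350 × 0.008452 = 0.007057 mol.
Φ = 0.00564 mol / 0.007057 mol photons = 0.799.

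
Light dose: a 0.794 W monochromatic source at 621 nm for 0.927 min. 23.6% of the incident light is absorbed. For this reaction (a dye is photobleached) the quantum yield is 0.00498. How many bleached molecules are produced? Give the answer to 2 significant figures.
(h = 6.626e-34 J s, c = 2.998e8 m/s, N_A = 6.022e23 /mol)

Photon energy at 621 nm: hc/λ = (6.626e-34)(2.998e8)/(621e-9) = 3.199e-19 J.
Energy delivered: (0.794 W)(55.62 s) = 44.16 J.
Photons incident: 44.16 / 3.199e-19 = 1.380e20, i.e. 1.380e20/6.022e23 = 2.292e-4 mol.
Photons absorbed: 0.236 × 2.292e-4 = 5.409e-5 mol.
Product: Φ × n_abs = 0.00498 × 5.409e-5 = 2.694e-7 mol.
As a count: 2.694e-7 × 6.022e23 = 1.6e17.

1.6e17 bleached molecules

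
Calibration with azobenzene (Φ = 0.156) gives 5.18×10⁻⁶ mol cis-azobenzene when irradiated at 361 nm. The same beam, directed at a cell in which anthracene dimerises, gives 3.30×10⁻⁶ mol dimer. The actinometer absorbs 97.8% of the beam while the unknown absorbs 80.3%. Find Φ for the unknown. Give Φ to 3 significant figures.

Photons absorbed by the actinometer: 5.18×10⁻⁶ / 0.156 = 3.321×10⁻⁵ mol.
Incident flux: 3.321×10⁻⁵ / 0.978 = 3.396×10⁻⁵ einstein.
Absorbed by unknown: 0.803 × 3.396×10⁻⁵ = 2.727×10⁻⁵ mol.
Φ(unknown) = 3.30×10⁻⁶ / 2.727×10⁻⁵ = 0.121.

Φ = 0.121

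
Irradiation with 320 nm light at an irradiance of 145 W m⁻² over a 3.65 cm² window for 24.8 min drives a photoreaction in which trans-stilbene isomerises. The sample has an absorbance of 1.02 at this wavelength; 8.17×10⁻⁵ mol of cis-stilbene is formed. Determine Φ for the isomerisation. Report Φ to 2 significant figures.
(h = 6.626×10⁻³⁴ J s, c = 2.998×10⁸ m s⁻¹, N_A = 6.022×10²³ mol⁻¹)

Φ = 0.43

Photon energy at 320 nm: hc/λ = (6.626×10⁻³⁴)(2.998×10⁸)/(320×10⁻⁹) = 6.208×10⁻¹⁹ J.
Energy delivered: (145 W m⁻²)(3.65×10⁻⁴ m²)(1488 s) = 78.75 J.
Photons incident: 78.75 / 6.208×10⁻¹⁹ = 1.269×10²⁰, i.e. 1.269×10²⁰/6.022×10²³ = 2.107×10⁻⁴ mol.
Fraction absorbed: 1 − 10^(−1.02) = 0.9045.
Photons absorbed: 0.9045 × 2.107×10⁻⁴ = 1.906×10⁻⁴ mol.
Φ = 8.17×10⁻⁵ mol / 1.906×10⁻⁴ mol photons = 0.43.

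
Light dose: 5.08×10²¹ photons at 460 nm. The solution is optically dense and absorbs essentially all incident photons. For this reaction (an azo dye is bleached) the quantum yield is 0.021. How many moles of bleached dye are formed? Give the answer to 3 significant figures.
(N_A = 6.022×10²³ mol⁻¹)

Moles of photons: 5.08×10²¹ / 6.022×10²³ = 0.008436 mol.
Product: Φ × n_abs = 0.021 × 0.008436 = 1.772×10⁻⁴ mol.

1.77×10⁻⁴ mol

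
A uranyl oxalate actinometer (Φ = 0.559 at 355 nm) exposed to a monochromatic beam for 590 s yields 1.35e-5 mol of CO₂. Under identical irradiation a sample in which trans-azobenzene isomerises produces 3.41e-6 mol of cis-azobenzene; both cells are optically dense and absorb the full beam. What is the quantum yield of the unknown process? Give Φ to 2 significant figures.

Photons absorbed by the actinometer: 1.35e-5 / 0.559 = 2.415e-5 mol.
Φ(unknown) = 3.41e-6 / 2.415e-5 = 0.14.

Φ = 0.14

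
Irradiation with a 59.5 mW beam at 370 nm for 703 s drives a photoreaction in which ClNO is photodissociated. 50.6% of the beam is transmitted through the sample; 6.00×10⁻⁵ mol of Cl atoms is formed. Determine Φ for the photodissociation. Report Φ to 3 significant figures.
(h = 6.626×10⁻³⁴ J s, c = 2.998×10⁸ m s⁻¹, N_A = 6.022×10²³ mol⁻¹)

Photon energy at 370 nm: hc/λ = (6.626×10⁻³⁴)(2.998×10⁸)/(370×10⁻⁹) = 5.369×10⁻¹⁹ J.
Energy delivered: (59.5 mW)(703 s) = 41.83 J.
Photons incident: 41.83 / 5.369×10⁻¹⁹ = 7.791×10¹⁹, i.e. 7.791×10¹⁹/6.022×10²³ = 1.294×10⁻⁴ mol.
Fraction absorbed: 1 − 50.6/100 = 0.4940.
Photons absorbed: 0.4940 × 1.294×10⁻⁴ = 6.392×10⁻⁵ mol.
Φ = 6.00×10⁻⁵ mol / 6.392×10⁻⁵ mol photons = 0.939.

Φ = 0.939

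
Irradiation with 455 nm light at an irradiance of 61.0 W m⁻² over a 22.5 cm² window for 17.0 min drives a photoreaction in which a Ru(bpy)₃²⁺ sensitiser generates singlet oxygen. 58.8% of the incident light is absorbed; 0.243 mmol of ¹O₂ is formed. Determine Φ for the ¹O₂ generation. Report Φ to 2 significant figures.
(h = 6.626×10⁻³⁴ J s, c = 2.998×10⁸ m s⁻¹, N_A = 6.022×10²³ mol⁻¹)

Product: 0.243 mmol = 2.43×10⁻⁴ mol.
Photon energy at 455 nm: hc/λ = (6.626×10⁻³⁴)(2.998×10⁸)/(455×10⁻⁹) = 4.366×10⁻¹⁹ J.
Energy delivered: (61.0 W m⁻²)(22.5×10⁻⁴ m²)(1020 s) = 140.0 J.
Photons incident: 140.0 / 4.366×10⁻¹⁹ = 3.207×10²⁰, i.e. 3.207×10²⁰/6.022×10²³ = 5.325×10⁻⁴ mol.
Photons absorbed: 0.588 × 5.325×10⁻⁴ = 3.131×10⁻⁴ mol.
Φ = 2.43×10⁻⁴ mol / 3.131×10⁻⁴ mol photons = 0.78.

Φ = 0.78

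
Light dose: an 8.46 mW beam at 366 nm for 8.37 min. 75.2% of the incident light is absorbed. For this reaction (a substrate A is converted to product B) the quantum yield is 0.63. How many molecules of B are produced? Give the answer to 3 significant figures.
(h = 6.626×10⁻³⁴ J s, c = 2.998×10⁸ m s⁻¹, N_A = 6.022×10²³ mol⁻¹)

3.71×10¹⁸ molecules

Photon energy at 366 nm: hc/λ = (6.626×10⁻³⁴)(2.998×10⁸)/(366×10⁻⁹) = 5.428×10⁻¹⁹ J.
Energy delivered: (8.46 mW)(502.2 s) = 4.249 J.
Photons incident: 4.249 / 5.428×10⁻¹⁹ = 7.828×10¹⁸, i.e. 7.828×10¹⁸/6.022×10²³ = 1.300×10⁻⁵ mol.
Photons absorbed: 0.752 × 1.300×10⁻⁵ = 9.776×10⁻⁶ mol.
Product: Φ × n_abs = 0.63 × 9.776×10⁻⁶ = 6.159×10⁻⁶ mol.
As a count: 6.159×10⁻⁶ × 6.022×10²³ = 3.71×10¹⁸.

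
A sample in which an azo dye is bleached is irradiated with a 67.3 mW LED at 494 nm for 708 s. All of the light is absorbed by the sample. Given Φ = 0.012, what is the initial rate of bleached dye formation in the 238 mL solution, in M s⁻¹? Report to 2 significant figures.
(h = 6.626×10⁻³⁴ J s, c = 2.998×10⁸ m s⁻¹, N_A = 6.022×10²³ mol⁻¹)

Photon energy at 494 nm: hc/λ = (6.626×10⁻³⁴)(2.998×10⁸)/(494×10⁻⁹) = 4.021×10⁻¹⁹ J.
Energy delivered: (67.3 mW)(708 s) = 47.65 J.
Photons incident: 47.65 / 4.021×10⁻¹⁹ = 1.185×10²⁰, i.e. 1.185×10²⁰/6.022×10²³ = 1.968×10⁻⁴ mol.
Product formed: 0.012 × 1.968×10⁻⁴ = 2.362×10⁻⁶ mol.
Rate: 2.362×10⁻⁶ mol / (708 s × 0.238 L) = 1.4×10⁻⁸ M s⁻¹.

1.4×10⁻⁸ M s⁻¹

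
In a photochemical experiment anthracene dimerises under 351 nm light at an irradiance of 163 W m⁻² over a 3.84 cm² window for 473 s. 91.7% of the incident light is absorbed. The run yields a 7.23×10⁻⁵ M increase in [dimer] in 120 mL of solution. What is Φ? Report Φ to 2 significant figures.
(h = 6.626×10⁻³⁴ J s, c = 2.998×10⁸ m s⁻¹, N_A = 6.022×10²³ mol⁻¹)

Product: (7.23×10⁻⁵ M)(0.12 L) = 8.676×10⁻⁶ mol.
Photon energy at 351 nm: hc/λ = (6.626×10⁻³⁴)(2.998×10⁸)/(351×10⁻⁹) = 5.659×10⁻¹⁹ J.
Energy delivered: (163 W m⁻²)(3.84×10⁻⁴ m²)(473 s) = 29.61 J.
Photons incident: 29.61 / 5.659×10⁻¹⁹ = 5.232×10¹⁹, i.e. 5.232×10¹⁹/6.022×10²³ = 8.688×10⁻⁵ mol.
Photons absorbed: 0.917 × 8.688×10⁻⁵ = 7.967×10⁻⁵ mol.
Φ = 8.676×10⁻⁶ mol / 7.967×10⁻⁵ mol photons = 0.11.

Φ = 0.11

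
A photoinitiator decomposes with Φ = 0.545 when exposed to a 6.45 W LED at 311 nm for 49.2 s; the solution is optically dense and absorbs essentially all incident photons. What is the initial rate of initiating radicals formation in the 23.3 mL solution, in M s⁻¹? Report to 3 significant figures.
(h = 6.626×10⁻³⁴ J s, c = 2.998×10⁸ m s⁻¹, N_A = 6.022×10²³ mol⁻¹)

3.92×10⁻⁴ M s⁻¹

Photon energy at 311 nm: hc/λ = (6.626×10⁻³⁴)(2.998×10⁸)/(311×10⁻⁹) = 6.387×10⁻¹⁹ J.
Energy delivered: (6.45 W)(49.2 s) = 317.3 J.
Photons incident: 317.3 / 6.387×10⁻¹⁹ = 4.968×10²⁰, i.e. 4.968×10²⁰/6.022×10²³ = 8.250×10⁻⁴ mol.
Product formed: 0.545 × 8.250×10⁻⁴ = 4.496×10⁻⁴ mol.
Rate: 4.496×10⁻⁴ mol / (49.2 s × 0.0233 L) = 3.92×10⁻⁴ M s⁻¹.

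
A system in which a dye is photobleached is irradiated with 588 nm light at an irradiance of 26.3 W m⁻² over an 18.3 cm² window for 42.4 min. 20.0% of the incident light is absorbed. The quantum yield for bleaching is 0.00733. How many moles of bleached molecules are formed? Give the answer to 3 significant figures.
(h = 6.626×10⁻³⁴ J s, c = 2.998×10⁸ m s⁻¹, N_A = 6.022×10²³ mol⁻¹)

8.82×10⁻⁷ mol

Photon energy at 588 nm: hc/λ = (6.626×10⁻³⁴)(2.998×10⁸)/(588×10⁻⁹) = 3.378×10⁻¹⁹ J.
Energy delivered: (26.3 W m⁻²)(18.3×10⁻⁴ m²)(2544 s) = 122.4 J.
Photons incident: 122.4 / 3.378×10⁻¹⁹ = 3.623×10²⁰, i.e. 3.623×10²⁰/6.022×10²³ = 6.016×10⁻⁴ mol.
Photons absorbed: 0.200 × 6.016×10⁻⁴ = 1.203×10⁻⁴ mol.
Product: Φ × n_abs = 0.00733 × 1.203×10⁻⁴ = 8.818×10⁻⁷ mol.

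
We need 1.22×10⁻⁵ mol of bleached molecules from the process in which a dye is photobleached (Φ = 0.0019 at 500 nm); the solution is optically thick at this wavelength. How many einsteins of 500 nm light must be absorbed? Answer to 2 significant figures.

Photons that must be absorbed: 1.22×10⁻⁵ / 0.0019 = 0.006421 mol.

0.0064 einstein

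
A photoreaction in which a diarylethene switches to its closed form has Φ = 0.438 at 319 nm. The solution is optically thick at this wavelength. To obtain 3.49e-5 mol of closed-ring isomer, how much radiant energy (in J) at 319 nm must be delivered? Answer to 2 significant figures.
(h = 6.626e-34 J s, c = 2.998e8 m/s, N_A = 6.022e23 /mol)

30 J

Photons that must be absorbed: 3.49e-5 / 0.438 = 7.968e-5 mol.
Photon energy: hc/λ = 6.227e-19 J; per mole, 3.750e5 J mol⁻¹.
Energy required: 7.968e-5 × 3.750e5 = 30 J.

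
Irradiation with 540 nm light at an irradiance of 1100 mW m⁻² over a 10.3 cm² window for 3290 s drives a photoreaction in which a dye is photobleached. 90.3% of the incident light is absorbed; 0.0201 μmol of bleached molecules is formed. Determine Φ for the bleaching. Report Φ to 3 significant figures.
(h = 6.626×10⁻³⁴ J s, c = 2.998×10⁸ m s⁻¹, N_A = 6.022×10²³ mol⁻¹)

Φ = 0.00132

Product: 0.0201 μmol = 2.01×10⁻⁸ mol.
Photon energy at 540 nm: hc/λ = (6.626×10⁻³⁴)(2.998×10⁸)/(540×10⁻⁹) = 3.679×10⁻¹⁹ J.
Energy delivered: (1100 mW m⁻²)(10.3×10⁻⁴ m²)(3290 s) = 3.728 J.
Photons incident: 3.728 / 3.679×10⁻¹⁹ = 1.013×10¹⁹, i.e. 1.013×10¹⁹/6.022×10²³ = 1.682×10⁻⁵ mol.
Photons absorbed: 0.903 × 1.682×10⁻⁵ = 1.519×10⁻⁵ mol.
Φ = 2.01×10⁻⁸ mol / 1.519×10⁻⁵ mol photons = 0.00132.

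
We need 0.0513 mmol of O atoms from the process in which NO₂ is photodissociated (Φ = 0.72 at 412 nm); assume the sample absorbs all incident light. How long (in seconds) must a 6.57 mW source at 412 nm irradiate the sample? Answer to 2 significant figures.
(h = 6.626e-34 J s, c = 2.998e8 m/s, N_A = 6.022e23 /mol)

Product: 0.0513 mmol = 5.13e-5 mol.
Photons that must be absorbed: 5.13e-5 / 0.72 = 7.125e-5 mol.
Photon energy: hc/λ = 4.822e-19 J; per mole, 2.904e5 J mol⁻¹.
Energy required: 7.125e-5 × 2.904e5 = 20.69 J.
Time: 20.69 J / 0.00657 W = 3100 s.

t ≈ 3100 s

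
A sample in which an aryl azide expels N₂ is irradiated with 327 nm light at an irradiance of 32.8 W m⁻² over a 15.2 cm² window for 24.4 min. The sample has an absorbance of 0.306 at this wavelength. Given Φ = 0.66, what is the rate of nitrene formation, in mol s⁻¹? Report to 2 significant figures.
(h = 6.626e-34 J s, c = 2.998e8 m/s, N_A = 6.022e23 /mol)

Photon energy at 327 nm: hc/λ = (6.626e-34)(2.998e8)/(327e-9) = 6.075e-19 J.
Energy delivered: (32.8 W m⁻²)(15.2e-4 m²)(1464 s) = 72.99 J.
Photons incident: 72.99 / 6.075e-19 = 1.201e20, i.e. 1.201e20/6.022e23 = 1.994e-4 mol.
Fraction absorbed: 1 − 10^(−0.306) = 0.5057.
Photons absorbed: 0.5057 × 1.994e-4 = 1.008e-4 mol.
Product formed: 0.66 × 1.008e-4 = 6.653e-5 mol.
Rate: 6.653e-5 / 1464 s = 4.5e-8 mol s⁻¹.

4.5e-8 mol s⁻¹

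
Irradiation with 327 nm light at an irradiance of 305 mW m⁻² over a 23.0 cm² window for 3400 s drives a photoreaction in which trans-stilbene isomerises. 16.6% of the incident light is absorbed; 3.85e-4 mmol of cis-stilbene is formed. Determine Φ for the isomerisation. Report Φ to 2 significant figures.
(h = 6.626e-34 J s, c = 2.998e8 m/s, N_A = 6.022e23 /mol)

Φ = 0.36

Product: 3.85e-4 mmol = 3.85e-7 mol.
Photon energy at 327 nm: hc/λ = (6.626e-34)(2.998e8)/(327e-9) = 6.075e-19 J.
Energy delivered: (305 mW m⁻²)(23.0e-4 m²)(3400 s) = 2.385 J.
Photons incident: 2.385 / 6.075e-19 = 3.926e18, i.e. 3.926e18/6.022e23 = 6.519e-6 mol.
Photons absorbed: 0.166 × 6.519e-6 = 1.082e-6 mol.
Φ = 3.85e-7 mol / 1.082e-6 mol photons = 0.36.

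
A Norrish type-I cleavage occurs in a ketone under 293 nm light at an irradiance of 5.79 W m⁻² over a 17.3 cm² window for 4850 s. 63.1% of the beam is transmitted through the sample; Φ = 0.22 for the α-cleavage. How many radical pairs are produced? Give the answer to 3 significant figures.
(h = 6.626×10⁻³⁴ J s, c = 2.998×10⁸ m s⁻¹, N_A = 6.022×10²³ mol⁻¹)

Photon energy at 293 nm: hc/λ = (6.626×10⁻³⁴)(2.998×10⁸)/(293×10⁻⁹) = 6.780×10⁻¹⁹ J.
Energy delivered: (5.79 W m⁻²)(17.3×10⁻⁴ m²)(4850 s) = 48.58 J.
Photons incident: 48.58 / 6.780×10⁻¹⁹ = 7.165×10¹⁹, i.e. 7.165×10¹⁹/6.022×10²³ = 1.190×10⁻⁴ mol.
Fraction absorbed: 1 − 63.1/100 = 0.3690.
Photons absorbed: 0.3690 × 1.190×10⁻⁴ = 4.391×10⁻⁵ mol.
Product: Φ × n_abs = 0.22 × 4.391×10⁻⁵ = 9.660×10⁻⁶ mol.
As a count: 9.660×10⁻⁶ × 6.022×10²³ = 5.82×10¹⁸.

5.82×10¹⁸ radical pairs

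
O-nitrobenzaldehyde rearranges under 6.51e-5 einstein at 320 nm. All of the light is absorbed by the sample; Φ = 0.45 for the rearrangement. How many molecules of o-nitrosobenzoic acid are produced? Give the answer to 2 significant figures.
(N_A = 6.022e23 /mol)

Product: Φ × n_abs = 0.45 × 6.51e-5 = 2.930e-5 mol.
As a count: 2.930e-5 × 6.022e23 = 1.8e19.

1.8e19 molecules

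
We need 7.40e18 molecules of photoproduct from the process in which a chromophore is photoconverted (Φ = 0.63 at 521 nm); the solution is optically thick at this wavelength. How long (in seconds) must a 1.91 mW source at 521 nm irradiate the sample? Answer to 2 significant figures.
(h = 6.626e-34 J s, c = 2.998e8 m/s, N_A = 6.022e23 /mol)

t ≈ 2300 s

Product: 7.40e18 / 6.022e23 = 1.229e-5 mol.
Photons that must be absorbed: 1.229e-5 / 0.63 = 1.951e-5 mol.
Photon energy: hc/λ = 3.813e-19 J; per mole, 2.296e5 J mol⁻¹.
Energy required: 1.951e-5 × 2.296e5 = 4.479 J.
Time: 4.479 J / 0.00191 W = 2300 s.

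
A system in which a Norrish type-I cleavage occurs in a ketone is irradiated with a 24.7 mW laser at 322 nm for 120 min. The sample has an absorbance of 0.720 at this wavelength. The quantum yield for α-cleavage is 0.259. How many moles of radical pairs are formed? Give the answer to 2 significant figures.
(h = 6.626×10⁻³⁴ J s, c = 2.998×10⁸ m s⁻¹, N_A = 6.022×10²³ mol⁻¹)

Photon energy at 322 nm: hc/λ = (6.626×10⁻³⁴)(2.998×10⁸)/(322×10⁻⁹) = 6.169×10⁻¹⁹ J.
Energy delivered: (24.7 mW)(7200 s) = 177.8 J.
Photons incident: 177.8 / 6.169×10⁻¹⁹ = 2.882×10²⁰, i.e. 2.882×10²⁰/6.022×10²³ = 4.786×10⁻⁴ mol.
Fraction absorbed: 1 − 10^(−0.720) = 0.8095.
Photons absorbed: 0.8095 × 4.786×10⁻⁴ = 3.874×10⁻⁴ mol.
Product: Φ × n_abs = 0.259 × 3.874×10⁻⁴ = 1.003×10⁻⁴ mol.

1.0×10⁻⁴ mol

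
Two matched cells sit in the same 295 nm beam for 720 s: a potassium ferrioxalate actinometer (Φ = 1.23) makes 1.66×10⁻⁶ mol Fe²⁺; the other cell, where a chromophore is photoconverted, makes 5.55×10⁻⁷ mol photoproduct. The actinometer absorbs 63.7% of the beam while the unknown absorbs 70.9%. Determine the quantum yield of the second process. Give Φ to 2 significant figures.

Photons absorbed by the actinometer: 1.66×10⁻⁶ / 1.23 = 1.350×10⁻⁶ mol.
Incident flux: 1.350×10⁻⁶ / 0.637 = 2.119×10⁻⁶ einstein.
Absorbed by unknown: 0.709 × 2.119×10⁻⁶ = 1.502×10⁻⁶ mol.
Φ(unknown) = 5.55×10⁻⁷ / 1.502×10⁻⁶ = 0.37.

Φ = 0.37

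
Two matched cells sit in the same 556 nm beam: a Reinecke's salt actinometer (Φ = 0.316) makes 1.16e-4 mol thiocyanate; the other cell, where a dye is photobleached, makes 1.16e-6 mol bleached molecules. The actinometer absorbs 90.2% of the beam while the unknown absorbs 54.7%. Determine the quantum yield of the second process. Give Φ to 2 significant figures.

Φ = 0.0052

Photons absorbed by the actinometer: 1.16e-4 / 0.316 = 3.671e-4 mol.
Incident flux: 3.671e-4 / 0.902 = 4.070e-4 einstein.
Absorbed by unknown: 0.547 × 4.070e-4 = 2.226e-4 mol.
Φ(unknown) = 1.16e-6 / 2.226e-4 = 0.0052.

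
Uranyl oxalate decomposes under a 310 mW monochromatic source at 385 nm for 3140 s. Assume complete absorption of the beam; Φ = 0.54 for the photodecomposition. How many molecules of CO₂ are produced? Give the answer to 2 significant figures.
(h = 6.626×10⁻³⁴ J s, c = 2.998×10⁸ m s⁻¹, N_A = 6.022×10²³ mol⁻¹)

Photon energy at 385 nm: hc/λ = (6.626×10⁻³⁴)(2.998×10⁸)/(385×10⁻⁹) = 5.160×10⁻¹⁹ J.
Energy delivered: (310 mW)(3140 s) = 973.4 J.
Photons incident: 973.4 / 5.160×10⁻¹⁹ = 1.886×10²¹, i.e. 1.886×10²¹/6.022×10²³ = 0.003132 mol.
Product: Φ × n_abs = 0.54 × 0.003132 = 0.001691 mol.
As a count: 0.001691 × 6.022×10²³ = 1.0×10²¹.

1.0×10²¹ molecules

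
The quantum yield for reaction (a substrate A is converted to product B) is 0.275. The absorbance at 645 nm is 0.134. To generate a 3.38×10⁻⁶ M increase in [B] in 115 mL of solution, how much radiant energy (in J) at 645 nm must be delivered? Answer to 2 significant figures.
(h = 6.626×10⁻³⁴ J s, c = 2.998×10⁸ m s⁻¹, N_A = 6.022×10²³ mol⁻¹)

Product: (3.38×10⁻⁶ M)(0.115 L) = 3.887×10⁻⁷ mol.
Photons that must be absorbed: 3.887×10⁻⁷ / 0.275 = 1.413×10⁻⁶ mol.
Fraction absorbed: 1 − 10^(−0.134) = 0.2655.
Incident photons needed: 1.413×10⁻⁶ / 0.2655 = 5.322×10⁻⁶ mol.
Photon energy: hc/λ = 3.080×10⁻¹⁹ J; per mole, 1.855×10⁵ J mol⁻¹.
Energy required: 5.322×10⁻⁶ × 1.855×10⁵ = 0.99 J.

0.99 J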